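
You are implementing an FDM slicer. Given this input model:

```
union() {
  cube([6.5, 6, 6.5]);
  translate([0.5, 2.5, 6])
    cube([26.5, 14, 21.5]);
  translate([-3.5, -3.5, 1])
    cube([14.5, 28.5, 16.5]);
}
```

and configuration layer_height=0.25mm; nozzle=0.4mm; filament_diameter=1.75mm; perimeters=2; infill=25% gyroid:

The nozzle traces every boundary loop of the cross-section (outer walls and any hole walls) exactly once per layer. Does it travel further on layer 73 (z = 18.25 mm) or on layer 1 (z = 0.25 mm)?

Layer 73 (z = 18.25): the cube is absent (z outside [0, 6.5]); the cube at (0.5, 2.5) (footprint 26.5×14) is included at this height (perimeter 81.00 mm); the cube at (-3.5, -3.5) is not intersected at this z (z outside [1, 17.5]); Combining (union): only the 26.5×14 cube at (0.5, 2.5) is present, so the union is just that shape — boundary = 81.00 mm. So its perimeter = 81.00 mm. Layer 1 (z = 0.25): the cube (footprint 6.5×6) is included at this height (perimeter 25.00 mm); the cube at (0.5, 2.5) is not intersected at this z (z outside [6, 27.5]); the cube at (-3.5, -3.5) is absent (z outside [1, 17.5]); Merging all regions: only the 6.5×6 cube is present, so the union is just that shape — boundary = 25.00 mm. So its perimeter = 25.00 mm. Layer 73 is larger (81.00 vs 25.00 mm).

layer 73 (z = 18.25 mm)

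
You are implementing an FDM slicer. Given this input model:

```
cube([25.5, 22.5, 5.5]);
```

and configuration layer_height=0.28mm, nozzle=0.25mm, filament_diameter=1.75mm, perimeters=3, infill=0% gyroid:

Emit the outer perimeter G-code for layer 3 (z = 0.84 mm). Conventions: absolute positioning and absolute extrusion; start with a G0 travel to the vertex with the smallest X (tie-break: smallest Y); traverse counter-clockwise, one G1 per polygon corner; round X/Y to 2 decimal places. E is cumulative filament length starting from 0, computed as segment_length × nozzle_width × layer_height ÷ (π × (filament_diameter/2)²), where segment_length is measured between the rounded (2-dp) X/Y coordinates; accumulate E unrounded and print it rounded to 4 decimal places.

G0 X0.00 Y0.00 Z0.84
G1 X25.50 Y0.00 E0.7421
G1 X25.50 Y22.50 E1.3969
G1 X0.00 Y22.50 E2.1390
G1 X0.00 Y0.00 E2.7939

At z = 0.84 mm: the cube (footprint 25.5×22.5) is included at this height. The outline is a single polygon with 4 vertices. Extrusion per mm of travel: 0.25 × 0.28 / (π × 0.875²) = 0.029103. Accumulating E over each segment gives final E = 2.7939.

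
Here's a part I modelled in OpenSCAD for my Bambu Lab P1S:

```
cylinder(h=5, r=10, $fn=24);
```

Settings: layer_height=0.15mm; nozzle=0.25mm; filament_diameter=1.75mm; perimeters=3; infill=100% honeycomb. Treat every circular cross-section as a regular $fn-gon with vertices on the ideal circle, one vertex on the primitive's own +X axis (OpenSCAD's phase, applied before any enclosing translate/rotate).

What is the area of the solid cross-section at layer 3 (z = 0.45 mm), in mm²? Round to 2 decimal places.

310.58 mm²

At z = 0.45 mm: the r=10 cylinder gives a regular 24-gon of circumradius 10 (constant along its height) (area = (24/2)·10.000²·sin(360°/24) = 310.58 mm²). Overall, the cross-section is a single solid region. Net area = 310.58 mm².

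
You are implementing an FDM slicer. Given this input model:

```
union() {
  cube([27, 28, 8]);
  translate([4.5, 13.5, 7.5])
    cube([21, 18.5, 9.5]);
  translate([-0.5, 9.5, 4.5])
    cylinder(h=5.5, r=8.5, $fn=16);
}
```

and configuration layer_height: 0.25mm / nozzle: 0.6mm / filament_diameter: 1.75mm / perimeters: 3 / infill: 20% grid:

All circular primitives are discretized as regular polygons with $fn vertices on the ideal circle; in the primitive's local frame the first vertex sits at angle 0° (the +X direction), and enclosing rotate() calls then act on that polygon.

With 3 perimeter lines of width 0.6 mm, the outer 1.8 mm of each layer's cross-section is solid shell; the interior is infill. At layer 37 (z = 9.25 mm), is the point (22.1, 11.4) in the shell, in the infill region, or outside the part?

outside

At z = 9.25 mm: the cube is absent (z outside [0, 8]); the cube at (4.5, 13.5) is present — its section is the full 21×18.5 rectangle; the cylinder at (-0.5, 9.5): section is a regular 16-gon, circumradius r=8.5; Combining (union): the regions partially overlap (shared area 3.72 mm²), so overlapping operands fuse into one piece — 1 connected region. Overall, the cross-section is a single solid region. The nearest boundary edge runs (25.50, 13.50)→(6.85, 13.50); distance from the point to it = 2.10 mm. The point is not inside any of the regions above, so it lies outside the cross-section (2.10 mm from the nearest boundary).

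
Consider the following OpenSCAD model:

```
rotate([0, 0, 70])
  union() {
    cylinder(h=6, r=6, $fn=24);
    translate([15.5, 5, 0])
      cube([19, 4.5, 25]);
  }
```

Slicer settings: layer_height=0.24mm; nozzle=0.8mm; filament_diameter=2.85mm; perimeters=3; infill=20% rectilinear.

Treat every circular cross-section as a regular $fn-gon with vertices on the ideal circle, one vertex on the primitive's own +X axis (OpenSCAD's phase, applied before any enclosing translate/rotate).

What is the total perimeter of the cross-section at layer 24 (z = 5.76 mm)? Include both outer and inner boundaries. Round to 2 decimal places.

84.59 mm

At z = 5.76 mm: the r=6 cylinder contributes a regular 24-gon of circumradius 6 (perimeter = 2·24·6.000·sin(180°/24) = 37.59 mm); the cube at (15.5, 5) (footprint 19×4.5) is included at this height (perimeter 47.00 mm); Taking the union: the 2 present regions are separate (no shared area or edge), so areas and boundary lengths simply add and each stays a separate island — boundary = 84.59 mm; (rotated 70° about Z; rotation is an isometry so areas/perimeters/island counts are preserved). Overall, the cross-section has 2 separate islands. Total boundary length (outer) = 84.59 mm.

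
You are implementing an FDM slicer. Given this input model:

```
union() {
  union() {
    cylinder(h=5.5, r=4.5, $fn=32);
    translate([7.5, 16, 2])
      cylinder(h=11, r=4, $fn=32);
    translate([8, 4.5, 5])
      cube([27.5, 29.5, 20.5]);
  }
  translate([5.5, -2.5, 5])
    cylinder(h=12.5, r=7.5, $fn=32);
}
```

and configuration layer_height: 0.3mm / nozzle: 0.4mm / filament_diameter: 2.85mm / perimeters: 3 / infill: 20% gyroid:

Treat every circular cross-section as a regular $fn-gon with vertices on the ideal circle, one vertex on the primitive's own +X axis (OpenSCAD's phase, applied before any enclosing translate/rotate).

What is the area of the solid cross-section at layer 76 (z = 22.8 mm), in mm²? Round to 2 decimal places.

811.25 mm²

At z = 22.8 mm: the cylinder is not intersected at this z (z outside [0, 5.5]); the cylinder at (7.5, 16) is not intersected at this z (z outside [2, 13]); the 27.5×29.5 cube at (8, 4.5) contributes its full rectangle (area 811.25 mm²); Merging all regions: only the 27.5×29.5 cube at (8, 4.5) is present, so the union is just that shape — area = 811.25 mm²; the cylinder at (5.5, -2.5) does not reach this height (z outside [5, 17.5]); Taking the union: only that combined region is present, so the union is just that shape — area = 811.25 mm². Overall, the cross-section is a single solid region. Net area = 811.25 mm².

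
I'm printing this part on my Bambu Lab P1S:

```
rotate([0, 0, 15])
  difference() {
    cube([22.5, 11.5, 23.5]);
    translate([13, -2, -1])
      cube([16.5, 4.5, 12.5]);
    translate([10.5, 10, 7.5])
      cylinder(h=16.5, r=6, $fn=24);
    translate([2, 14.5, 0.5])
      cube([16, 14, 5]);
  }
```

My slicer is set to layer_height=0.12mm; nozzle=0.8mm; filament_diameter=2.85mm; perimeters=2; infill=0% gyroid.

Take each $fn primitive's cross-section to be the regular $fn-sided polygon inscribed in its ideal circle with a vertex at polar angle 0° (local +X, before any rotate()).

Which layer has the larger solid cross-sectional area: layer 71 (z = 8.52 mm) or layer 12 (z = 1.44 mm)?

layer 12 (z = 1.44 mm)

Layer 71 (z = 8.52): the 22.5×11.5 cube contributes its full rectangle (area 258.75 mm²); the cube at (13, -2) is present — its section is the full 16.5×4.5 rectangle (area 74.25 mm²); the r=6 cylinder at (10.5, 10) contributes a regular 24-gon of circumradius 6 (area = (24/2)·6.000²·sin(360°/24) = 111.81 mm²); the cube at (2, 14.5) is absent (z outside [0.5, 5.5]); After the difference (first − rest): starting from the 22.5×11.5 cube (258.75 mm²), the 16.5×4.5 cube at (13, -2) partially overlaps it — only the 23.75 mm² overlap (of its 74.25 mm²) is removed, clipping the outline; the r=6 cylinder at (10.5, 10) partially overlaps it — only the 73.61 mm² overlap (of its 111.81 mm²) is removed, clipping the outline — area = 161.39 mm²; (whole slice rotated 15° about Z — lengths, areas and connectivity unchanged). So its area = 161.39 mm². Layer 12 (z = 1.44): the cube is present — its section is the full 22.5×11.5 rectangle (area 258.75 mm²); the cube at (13, -2) (footprint 16.5×4.5) is included at this height (area 74.25 mm²); the cylinder at (10.5, 10) is absent (z outside [7.5, 24]); the 16×14 cube at (2, 14.5) contributes its full rectangle (area 224.00 mm²); Subtracting the remaining from the first: starting from the 22.5×11.5 cube (258.75 mm²), the 16.5×4.5 cube at (13, -2) partially overlaps it — only the 23.75 mm² overlap (of its 74.25 mm²) is removed, clipping the outline; the 16×14 cube at (2, 14.5) misses the remaining region (no effect) — area = 235.00 mm²; (whole slice rotated 15° about Z — lengths, areas and connectivity unchanged). So its area = 235.00 mm². Layer 12 is larger (235.00 vs 161.39 mm²).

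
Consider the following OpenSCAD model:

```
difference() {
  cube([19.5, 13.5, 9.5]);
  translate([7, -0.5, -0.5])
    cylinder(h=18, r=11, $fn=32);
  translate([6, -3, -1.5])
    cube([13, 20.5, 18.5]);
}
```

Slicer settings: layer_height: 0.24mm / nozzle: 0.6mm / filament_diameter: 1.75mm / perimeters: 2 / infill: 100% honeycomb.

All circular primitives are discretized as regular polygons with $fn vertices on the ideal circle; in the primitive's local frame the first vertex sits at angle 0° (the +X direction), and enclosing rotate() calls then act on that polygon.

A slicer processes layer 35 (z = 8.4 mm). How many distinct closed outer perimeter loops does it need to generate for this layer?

2

At z = 8.4 mm: the cube (footprint 19.5×13.5) is included at this height; the r=11 cylinder at (7, -0.5) contributes a regular 32-gon of circumradius 11; the 13×20.5 cube at (6, -3) contributes its full rectangle; Taking the first minus the rest: starting from the 19.5×13.5 cube, the r=11 cylinder at (7, -0.5) partially overlaps it — only the 156.60 mm² overlap (of its 377.69 mm²) is removed, clipping the outline; the 13×20.5 cube at (6, -3) partially overlaps it — only the 76.11 mm² overlap (of its 266.50 mm²) is removed, clipping the outline — 2 connected regions. The result has 2 disconnected regions.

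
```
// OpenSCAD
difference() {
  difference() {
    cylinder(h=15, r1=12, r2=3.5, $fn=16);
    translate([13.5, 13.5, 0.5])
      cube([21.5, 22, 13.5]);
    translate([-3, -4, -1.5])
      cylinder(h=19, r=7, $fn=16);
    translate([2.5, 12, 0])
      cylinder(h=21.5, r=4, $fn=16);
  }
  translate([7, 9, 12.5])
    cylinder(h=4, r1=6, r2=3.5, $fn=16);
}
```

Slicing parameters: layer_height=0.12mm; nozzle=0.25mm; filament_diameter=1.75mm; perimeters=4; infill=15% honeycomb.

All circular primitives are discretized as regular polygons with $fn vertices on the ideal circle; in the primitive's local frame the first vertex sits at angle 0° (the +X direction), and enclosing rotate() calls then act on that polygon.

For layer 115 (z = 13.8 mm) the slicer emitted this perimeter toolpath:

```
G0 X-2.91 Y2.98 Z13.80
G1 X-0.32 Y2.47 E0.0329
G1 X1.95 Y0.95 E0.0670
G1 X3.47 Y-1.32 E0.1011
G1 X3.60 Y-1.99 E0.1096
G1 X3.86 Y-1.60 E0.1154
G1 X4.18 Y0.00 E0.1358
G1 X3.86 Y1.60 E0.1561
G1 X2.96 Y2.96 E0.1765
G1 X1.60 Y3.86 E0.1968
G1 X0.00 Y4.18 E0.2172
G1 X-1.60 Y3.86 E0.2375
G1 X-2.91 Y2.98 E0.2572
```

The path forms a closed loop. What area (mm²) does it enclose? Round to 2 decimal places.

14.57 mm²

Apply the shoelace formula to the sequence of (X, Y) vertices; enclosed area = 14.57 mm².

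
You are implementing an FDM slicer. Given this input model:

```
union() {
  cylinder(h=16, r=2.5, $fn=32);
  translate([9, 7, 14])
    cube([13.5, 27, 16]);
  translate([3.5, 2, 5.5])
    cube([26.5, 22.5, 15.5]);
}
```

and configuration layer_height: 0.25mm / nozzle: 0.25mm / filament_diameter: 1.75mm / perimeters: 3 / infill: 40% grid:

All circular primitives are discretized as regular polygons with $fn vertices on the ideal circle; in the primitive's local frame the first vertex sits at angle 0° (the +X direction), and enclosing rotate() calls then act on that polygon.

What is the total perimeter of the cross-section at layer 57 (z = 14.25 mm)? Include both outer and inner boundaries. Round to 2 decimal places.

132.68 mm

At z = 14.25 mm: the cylinder: section is a regular 32-gon, circumradius r=2.5 (perimeter = 2·32·2.500·sin(180°/32) = 15.68 mm); the 13.5×27 cube at (9, 7) contributes its full rectangle (perimeter 81.00 mm); the 26.5×22.5 cube at (3.5, 2) contributes its full rectangle (perimeter 98.00 mm); Combining (union): the regions partially overlap (shared area 236.25 mm²), so the edge portions inside another operand are dropped and the merged outline is re-measured after clipping — boundary = 132.68 mm. Overall, the cross-section has 2 separate islands. Total boundary length (outer) = 132.68 mm.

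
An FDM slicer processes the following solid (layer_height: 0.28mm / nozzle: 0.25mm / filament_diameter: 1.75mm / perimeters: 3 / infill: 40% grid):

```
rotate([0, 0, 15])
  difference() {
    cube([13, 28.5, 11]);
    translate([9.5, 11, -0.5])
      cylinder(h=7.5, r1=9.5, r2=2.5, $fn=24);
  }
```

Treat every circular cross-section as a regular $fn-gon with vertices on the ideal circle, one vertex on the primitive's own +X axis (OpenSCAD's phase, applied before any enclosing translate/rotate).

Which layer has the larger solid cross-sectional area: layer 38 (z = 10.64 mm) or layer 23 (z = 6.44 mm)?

layer 38 (z = 10.64 mm)

Layer 38 (z = 10.64): the cube is present — its section is the full 13×28.5 rectangle (area 370.50 mm²); the cone at (9.5, 11) is not intersected at this z (z outside [-0.5, 7]); Subtracting the remaining from the first: none of the subtracted shapes is present at this height, so the 13×28.5 cube is unchanged — area = 370.50 mm²; (rotated 15° about Z; rotation is an isometry so areas/perimeters/island counts are preserved). So its area = 370.50 mm². Layer 23 (z = 6.44): the cube (footprint 13×28.5) is included at this height (area 370.50 mm²); the cone at (9.5, 11) (r1=9.5→r2=2.5) has section circumradius 3.023 here — a regular 24-gon (area = (24/2)·3.023²·sin(360°/24) = 28.38 mm²); Subtracting the remaining from the first: starting from the 13×28.5 cube (370.50 mm²), the cone at (9.5, 11) lies wholly inside it (removes its full 28.38 mm² and its 18.94 mm outline becomes a hole wall) — area = 342.12 mm²; (whole slice rotated 15° about Z — lengths, areas and connectivity unchanged). So its area = 342.12 mm². Layer 38 is larger (370.50 vs 342.12 mm²).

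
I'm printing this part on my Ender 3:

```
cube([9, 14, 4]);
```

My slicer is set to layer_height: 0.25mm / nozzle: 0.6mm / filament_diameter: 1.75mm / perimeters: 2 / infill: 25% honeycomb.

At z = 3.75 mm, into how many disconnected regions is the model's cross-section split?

At z = 3.75 mm: the cube (footprint 9×14) is included at this height. The result has 1 disconnected region.

1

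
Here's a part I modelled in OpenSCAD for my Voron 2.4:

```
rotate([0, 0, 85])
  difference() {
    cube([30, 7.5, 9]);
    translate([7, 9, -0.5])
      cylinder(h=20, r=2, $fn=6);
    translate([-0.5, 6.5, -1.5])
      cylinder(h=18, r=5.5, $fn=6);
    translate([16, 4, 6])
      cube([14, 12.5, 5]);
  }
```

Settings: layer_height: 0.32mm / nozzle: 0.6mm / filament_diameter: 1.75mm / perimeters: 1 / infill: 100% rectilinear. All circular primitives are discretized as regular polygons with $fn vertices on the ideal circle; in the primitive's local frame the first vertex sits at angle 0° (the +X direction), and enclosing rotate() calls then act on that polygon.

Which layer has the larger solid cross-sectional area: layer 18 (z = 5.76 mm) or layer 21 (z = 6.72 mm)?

layer 18 (z = 5.76 mm)

Layer 18 (z = 5.76): the cube is present — its section is the full 30×7.5 rectangle (area 225.00 mm²); the cylinder at (7, 9): section is a regular 6-gon, circumradius r=2 (area = (6/2)·2.000²·sin(360°/6) = 10.39 mm²); the r=5.5 cylinder at (-0.5, 6.5) gives a regular 6-gon of circumradius 5.5 (constant along its height) (area = (6/2)·5.500²·sin(360°/6) = 78.59 mm²); the cube at (16, 4) is not intersected at this z (z outside [6, 11]); After the difference (first − rest): starting from the 30×7.5 cube (225.00 mm²), the r=2 cylinder at (7, 9) partially overlaps it — only the 0.50 mm² overlap (of its 10.39 mm²) is removed, clipping the outline; the r=5.5 cylinder at (-0.5, 6.5) partially overlaps it — only the 21.98 mm² overlap (of its 78.59 mm²) is removed, clipping the outline — area = 202.53 mm²; (whole slice rotated 85° about Z — lengths, areas and connectivity unchanged). So its area = 202.53 mm². Layer 21 (z = 6.72): the cube is present — its section is the full 30×7.5 rectangle (area 225.00 mm²); the cylinder at (7, 9): section is a regular 6-gon, circumradius r=2 (area = (6/2)·2.000²·sin(360°/6) = 10.39 mm²); the r=5.5 cylinder at (-0.5, 6.5) contributes a regular 6-gon of circumradius 5.5 (area = (6/2)·5.500²·sin(360°/6) = 78.59 mm²); the 14×12.5 cube at (16, 4) contributes its full rectangle (area 175.00 mm²); Subtracting the remaining from the first: starting from the 30×7.5 cube (225.00 mm²), the r=2 cylinder at (7, 9) partially overlaps it — only the 0.50 mm² overlap (of its 10.39 mm²) is removed, clipping the outline; the r=5.5 cylinder at (-0.5, 6.5) partially overlaps it — only the 21.98 mm² overlap (of its 78.59 mm²) is removed, clipping the outline; the 14×12.5 cube at (16, 4) partially overlaps it — only the 49.00 mm² overlap (of its 175.00 mm²) is removed, clipping the outline — area = 153.53 mm²; (whole slice rotated 85° about Z — lengths, areas and connectivity unchanged). So its area = 153.53 mm². Layer 18 is larger (202.53 vs 153.53 mm²).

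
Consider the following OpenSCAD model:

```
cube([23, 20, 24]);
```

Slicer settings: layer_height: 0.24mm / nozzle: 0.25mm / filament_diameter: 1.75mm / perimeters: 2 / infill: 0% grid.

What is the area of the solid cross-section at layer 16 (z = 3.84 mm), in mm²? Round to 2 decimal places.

At z = 3.84 mm: the cube is present — its section is the full 23×20 rectangle (area 460.00 mm²). Overall, the cross-section is a single solid region. Net area = 460.00 mm².

460.00 mm²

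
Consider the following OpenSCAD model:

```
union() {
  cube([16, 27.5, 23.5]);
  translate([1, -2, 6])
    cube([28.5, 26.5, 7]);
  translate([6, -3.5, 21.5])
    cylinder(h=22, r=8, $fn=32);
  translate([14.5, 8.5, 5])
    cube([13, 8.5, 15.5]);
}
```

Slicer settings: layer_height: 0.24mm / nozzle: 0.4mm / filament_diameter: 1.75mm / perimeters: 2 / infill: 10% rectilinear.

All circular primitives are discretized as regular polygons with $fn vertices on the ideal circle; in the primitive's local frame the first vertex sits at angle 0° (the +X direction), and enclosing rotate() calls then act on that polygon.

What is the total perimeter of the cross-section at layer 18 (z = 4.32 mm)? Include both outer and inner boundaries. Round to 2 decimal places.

At z = 4.32 mm: the cube is present — its section is the full 16×27.5 rectangle (perimeter 87.00 mm); the cube at (1, -2) is absent (z outside [6, 13]); the cylinder at (6, -3.5) is absent (z outside [21.5, 43.5]); the cube at (14.5, 8.5) is absent (z outside [5, 20.5]); Combining (union): only the 16×27.5 cube is present, so the union is just that shape — boundary = 87.00 mm. Overall, the cross-section is a single solid region. Total boundary length (outer) = 87.00 mm.

87.00 mm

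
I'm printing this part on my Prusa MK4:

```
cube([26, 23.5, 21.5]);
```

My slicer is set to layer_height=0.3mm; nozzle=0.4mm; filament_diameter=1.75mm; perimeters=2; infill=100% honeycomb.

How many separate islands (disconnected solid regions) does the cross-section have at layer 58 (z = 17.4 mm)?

At z = 17.4 mm: the cube (footprint 26×23.5) is included at this height. Overall, the cross-section is a single solid region. Island count = 1.

1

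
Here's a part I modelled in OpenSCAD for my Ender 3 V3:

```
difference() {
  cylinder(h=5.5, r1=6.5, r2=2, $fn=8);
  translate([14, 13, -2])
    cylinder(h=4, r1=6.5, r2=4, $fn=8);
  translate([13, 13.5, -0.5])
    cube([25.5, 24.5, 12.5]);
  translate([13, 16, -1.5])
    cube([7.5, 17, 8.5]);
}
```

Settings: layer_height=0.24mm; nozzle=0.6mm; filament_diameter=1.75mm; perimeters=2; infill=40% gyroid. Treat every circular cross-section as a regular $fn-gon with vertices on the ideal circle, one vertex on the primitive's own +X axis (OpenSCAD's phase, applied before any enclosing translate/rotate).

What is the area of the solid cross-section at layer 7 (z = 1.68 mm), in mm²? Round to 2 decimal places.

74.30 mm²

At z = 1.68 mm: the cone contributes a regular 8-gon of circumradius 5.125 (interpolated between r1=6.5 and r2=2 at t=0.305) (area = (8/2)·5.125²·sin(360°/8) = 74.30 mm²); the cone at (14, 13) (r1=6.5→r2=4) has section circumradius 4.200 here — a regular 8-gon (area = (8/2)·4.200²·sin(360°/8) = 49.89 mm²); the 25.5×24.5 cube at (13, 13.5) contributes its full rectangle (area 624.75 mm²); the cube at (13, 16) (footprint 7.5×17) is included at this height (area 127.50 mm²); Subtracting the remaining from the first: starting from the cone (74.30 mm²), the cone at (14, 13) misses the remaining region (no effect); the 25.5×24.5 cube at (13, 13.5) misses the remaining region (no effect); the 7.5×17 cube at (13, 16) misses the remaining region (no effect) — area = 74.30 mm². Overall, the cross-section is a single solid region. Net area = 74.30 mm².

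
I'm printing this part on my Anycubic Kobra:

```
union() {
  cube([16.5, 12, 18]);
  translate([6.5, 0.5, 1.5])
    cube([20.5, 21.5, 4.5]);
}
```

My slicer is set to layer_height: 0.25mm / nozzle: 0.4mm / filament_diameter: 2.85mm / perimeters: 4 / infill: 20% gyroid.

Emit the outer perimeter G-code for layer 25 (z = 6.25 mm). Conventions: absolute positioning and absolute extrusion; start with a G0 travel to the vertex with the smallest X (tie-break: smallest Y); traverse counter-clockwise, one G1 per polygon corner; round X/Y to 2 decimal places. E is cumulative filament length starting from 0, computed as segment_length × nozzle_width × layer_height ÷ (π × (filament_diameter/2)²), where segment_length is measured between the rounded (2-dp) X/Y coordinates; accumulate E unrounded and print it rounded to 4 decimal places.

At z = 6.25 mm: the 16.5×12 cube contributes its full rectangle; the cube at (6.5, 0.5) is not intersected at this z (z outside [1.5, 6]); Taking the union: only the 16.5×12 cube is present, so the union is just that shape — 1 connected region. The outline is a single polygon with 4 vertices. Extrusion per mm of travel: 0.4 × 0.25 / (π × 1.425²) = 0.015675. Accumulating E over each segment gives final E = 0.8935.

G0 X0.00 Y0.00 Z6.25
G1 X16.50 Y0.00 E0.2586
G1 X16.50 Y12.00 E0.4468
G1 X0.00 Y12.00 E0.7054
G1 X0.00 Y0.00 E0.8935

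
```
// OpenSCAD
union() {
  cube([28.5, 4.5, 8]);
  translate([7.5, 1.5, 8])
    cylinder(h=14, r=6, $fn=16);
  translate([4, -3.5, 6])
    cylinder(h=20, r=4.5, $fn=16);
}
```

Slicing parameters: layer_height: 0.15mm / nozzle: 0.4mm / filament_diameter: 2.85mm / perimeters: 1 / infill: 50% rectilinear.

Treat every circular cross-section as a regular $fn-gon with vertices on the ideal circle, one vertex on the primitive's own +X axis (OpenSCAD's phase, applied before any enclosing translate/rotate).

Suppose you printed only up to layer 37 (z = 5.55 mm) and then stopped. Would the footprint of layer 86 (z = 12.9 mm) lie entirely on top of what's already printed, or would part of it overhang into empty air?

Compare the two slices. At z = 5.55: the 28.5×4.5 cube contributes its full rectangle (area 128.25 mm²); the cylinder at (7.5, 1.5) is not intersected at this z (z outside [8, 22]); the cylinder at (4, -3.5) is not intersected at this z (z outside [6, 26]); Combining (union): only the 28.5×4.5 cube is present, so the union is just that shape — area = 128.25 mm². At z = 12.9: the cube is absent (z outside [0, 8]); the cylinder at (7.5, 1.5): section is a regular 16-gon, circumradius r=6 (area = (16/2)·6.000²·sin(360°/16) = 110.21 mm²); the r=4.5 cylinder at (4, -3.5) gives a regular 16-gon of circumradius 4.5 (constant along its height) (area = (16/2)·4.500²·sin(360°/16) = 61.99 mm²); Merging all regions: the regions partially overlap — summed areas 172.21 mm² minus the doubly-counted overlap 24.54 mm² gives 147.67 mm² — area = 147.67 mm². Checking containment: at z = 12.9 the cross-section extends beyond the z = 5.55 cross-section by about 96.07 mm².

part overhangs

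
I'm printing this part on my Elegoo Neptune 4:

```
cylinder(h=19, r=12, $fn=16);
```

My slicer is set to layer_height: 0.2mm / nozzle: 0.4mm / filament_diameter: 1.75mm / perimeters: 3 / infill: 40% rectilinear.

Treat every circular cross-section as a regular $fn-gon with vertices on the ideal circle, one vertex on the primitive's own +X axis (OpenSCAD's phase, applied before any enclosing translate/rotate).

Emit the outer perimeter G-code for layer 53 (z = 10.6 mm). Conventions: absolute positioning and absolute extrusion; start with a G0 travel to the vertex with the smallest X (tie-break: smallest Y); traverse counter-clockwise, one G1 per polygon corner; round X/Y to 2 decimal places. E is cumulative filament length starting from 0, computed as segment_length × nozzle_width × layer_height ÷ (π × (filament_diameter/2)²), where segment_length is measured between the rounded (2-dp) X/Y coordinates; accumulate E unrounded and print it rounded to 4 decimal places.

G0 X-12.00 Y0.00 Z10.60
G1 X-11.09 Y-4.59 E0.1556
G1 X-8.49 Y-8.49 E0.3115
G1 X-4.59 Y-11.09 E0.4674
G1 X0.00 Y-12.00 E0.6231
G1 X4.59 Y-11.09 E0.7787
G1 X8.49 Y-8.49 E0.9346
G1 X11.09 Y-4.59 E1.0905
G1 X12.00 Y0.00 E1.2461
G1 X11.09 Y4.59 E1.4018
G1 X8.49 Y8.49 E1.5577
G1 X4.59 Y11.09 E1.7136
G1 X0.00 Y12.00 E1.8692
G1 X-4.59 Y11.09 E2.0248
G1 X-8.49 Y8.49 E2.1807
G1 X-11.09 Y4.59 E2.3366
G1 X-12.00 Y0.00 E2.4923

At z = 10.6 mm: the r=12 cylinder contributes a regular 16-gon of circumradius 12. The outline is a single polygon with 16 vertices. Extrusion per mm of travel: 0.4 × 0.2 / (π × 0.875²) = 0.033260. Accumulating E over each segment gives final E = 2.4923.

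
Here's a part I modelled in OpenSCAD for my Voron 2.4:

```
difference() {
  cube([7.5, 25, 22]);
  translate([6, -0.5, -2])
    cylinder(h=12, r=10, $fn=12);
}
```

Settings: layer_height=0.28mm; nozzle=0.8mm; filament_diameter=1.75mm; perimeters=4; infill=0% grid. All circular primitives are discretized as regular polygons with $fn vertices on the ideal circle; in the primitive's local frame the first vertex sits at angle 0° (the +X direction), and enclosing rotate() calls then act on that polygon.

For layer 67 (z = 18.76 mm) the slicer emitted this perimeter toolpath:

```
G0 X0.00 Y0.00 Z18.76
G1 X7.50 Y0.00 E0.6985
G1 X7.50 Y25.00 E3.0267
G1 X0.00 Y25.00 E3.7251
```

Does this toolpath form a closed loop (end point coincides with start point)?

Start point (G0): (0.00, 0.00). End point (last G1): the path does not return to the start — open.

no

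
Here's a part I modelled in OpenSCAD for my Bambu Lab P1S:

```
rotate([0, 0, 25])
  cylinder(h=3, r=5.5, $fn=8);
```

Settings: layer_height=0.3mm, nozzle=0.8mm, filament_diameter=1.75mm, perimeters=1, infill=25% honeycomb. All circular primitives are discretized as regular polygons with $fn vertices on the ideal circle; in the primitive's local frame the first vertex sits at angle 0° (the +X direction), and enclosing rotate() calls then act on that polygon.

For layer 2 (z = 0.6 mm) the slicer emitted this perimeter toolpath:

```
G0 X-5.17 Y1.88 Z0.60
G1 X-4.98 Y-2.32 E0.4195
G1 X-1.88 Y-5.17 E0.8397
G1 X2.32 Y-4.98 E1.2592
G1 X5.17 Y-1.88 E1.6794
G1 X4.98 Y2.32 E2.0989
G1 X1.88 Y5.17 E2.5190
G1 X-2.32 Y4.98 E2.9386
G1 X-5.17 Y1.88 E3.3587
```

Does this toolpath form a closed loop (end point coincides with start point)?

Start point (G0): (-5.17, 1.88). End point (last G1): the path returns to the start — closed.

yes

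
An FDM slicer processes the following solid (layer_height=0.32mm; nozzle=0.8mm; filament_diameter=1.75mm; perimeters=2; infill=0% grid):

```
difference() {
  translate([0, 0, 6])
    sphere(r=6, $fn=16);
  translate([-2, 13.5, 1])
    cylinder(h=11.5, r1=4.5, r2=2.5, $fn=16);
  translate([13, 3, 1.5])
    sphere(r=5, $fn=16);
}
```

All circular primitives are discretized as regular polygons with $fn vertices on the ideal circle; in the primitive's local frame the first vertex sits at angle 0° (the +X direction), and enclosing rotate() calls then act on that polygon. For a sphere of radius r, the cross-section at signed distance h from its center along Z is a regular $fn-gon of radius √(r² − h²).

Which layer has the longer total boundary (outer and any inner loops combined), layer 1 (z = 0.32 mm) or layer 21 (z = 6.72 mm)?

Layer 1 (z = 0.32): the sphere: section is a regular 16-gon, circumradius = √(r²−h²) = √(6²−5.68²) = 1.933 (perimeter = 2·16·1.933·sin(180°/16) = 12.07 mm); the cone at (-2, 13.5) does not reach this height (z outside [1, 12.5]); the r=5 sphere at (13, 3) slices to a regular 16-gon of circumradius 4.859 (√(r²−h²) with h=1.18 from center) (perimeter = 2·16·4.859·sin(180°/16) = 30.33 mm); Subtracting the remaining from the first: starting from the r=6 sphere, the r=5 sphere at (13, 3) misses the remaining region (no effect) — boundary = 12.07 mm. So its perimeter = 12.07 mm. Layer 21 (z = 6.72): the sphere: section is a regular 16-gon, circumradius = √(r²−h²) = √(6²−0.72²) = 5.957 (perimeter = 2·16·5.957·sin(180°/16) = 37.19 mm); the cone at (-2, 13.5) (r1=4.5→r2=2.5) has section circumradius 3.505 here — a regular 16-gon (perimeter = 2·16·3.505·sin(180°/16) = 21.88 mm); the sphere at (13, 3) is not intersected at this z (|z−center|=5.220 > r=5); After the difference (first − rest): starting from the r=6 sphere, the cone at (-2, 13.5) misses the remaining region (no effect) — boundary = 37.19 mm. So its perimeter = 37.19 mm. Layer 21 is larger (37.19 vs 12.07 mm).

layer 21 (z = 6.72 mm)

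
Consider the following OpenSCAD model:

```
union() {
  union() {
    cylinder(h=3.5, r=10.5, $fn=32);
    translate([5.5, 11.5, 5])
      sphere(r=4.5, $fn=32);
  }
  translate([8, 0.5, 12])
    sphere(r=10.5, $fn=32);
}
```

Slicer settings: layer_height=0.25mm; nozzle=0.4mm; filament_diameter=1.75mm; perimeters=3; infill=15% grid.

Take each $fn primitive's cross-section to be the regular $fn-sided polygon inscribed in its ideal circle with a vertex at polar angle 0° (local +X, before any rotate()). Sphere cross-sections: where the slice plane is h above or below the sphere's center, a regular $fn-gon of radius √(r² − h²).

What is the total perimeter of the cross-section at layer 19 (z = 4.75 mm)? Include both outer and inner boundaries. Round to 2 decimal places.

At z = 4.75 mm: the cylinder is absent (z outside [0, 3.5]); the r=4.5 sphere at (5.5, 11.5) slices to a regular 32-gon of circumradius 4.493 (√(r²−h²) with h=0.25 from center) (perimeter = 2·32·4.493·sin(180°/32) = 28.19 mm); Taking the union: only the r=4.5 sphere at (5.5, 11.5) is present, so the union is just that shape — boundary = 28.19 mm; the sphere at (8, 0.5): section is a regular 32-gon, circumradius = √(r²−h²) = √(10.5²−7.25²) = 7.595 (perimeter = 2·32·7.595·sin(180°/32) = 47.65 mm); Combining (union): the regions partially overlap (shared area 2.11 mm²), so the edge portions inside another operand are dropped and the merged outline is re-measured after clipping — boundary = 67.52 mm. Overall, the cross-section is a single solid region. Total boundary length (outer) = 67.52 mm.

67.52 mm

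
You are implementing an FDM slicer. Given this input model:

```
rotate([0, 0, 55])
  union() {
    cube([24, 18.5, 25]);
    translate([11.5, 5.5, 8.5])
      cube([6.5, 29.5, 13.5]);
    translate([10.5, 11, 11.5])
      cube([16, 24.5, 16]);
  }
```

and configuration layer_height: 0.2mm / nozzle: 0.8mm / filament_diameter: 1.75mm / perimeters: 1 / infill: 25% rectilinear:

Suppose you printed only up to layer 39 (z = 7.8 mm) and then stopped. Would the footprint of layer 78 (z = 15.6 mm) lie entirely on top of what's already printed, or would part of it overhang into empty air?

Compare the two slices. At z = 7.8: the cube is present — its section is the full 24×18.5 rectangle (area 444.00 mm²); the cube at (11.5, 5.5) does not reach this height (z outside [8.5, 22]); the cube at (10.5, 11) does not reach this height (z outside [11.5, 27.5]); Combining (union): only the 24×18.5 cube is present, so the union is just that shape — area = 444.00 mm²; (whole slice rotated 55° about Z — lengths, areas and connectivity unchanged). At z = 15.6: the cube is present — its section is the full 24×18.5 rectangle (area 444.00 mm²); the cube at (11.5, 5.5) is present — its section is the full 6.5×29.5 rectangle (area 191.75 mm²); the 16×24.5 cube at (10.5, 11) contributes its full rectangle (area 392.00 mm²); Taking the union: the regions partially overlap — summed areas 1027.75 mm² minus the doubly-counted overlap 293.00 mm² gives 734.75 mm² — area = 734.75 mm²; (whole slice rotated 55° about Z — lengths, areas and connectivity unchanged). Checking containment: at z = 15.6 the cross-section extends beyond the z = 7.8 cross-section by about 290.75 mm².

part overhangs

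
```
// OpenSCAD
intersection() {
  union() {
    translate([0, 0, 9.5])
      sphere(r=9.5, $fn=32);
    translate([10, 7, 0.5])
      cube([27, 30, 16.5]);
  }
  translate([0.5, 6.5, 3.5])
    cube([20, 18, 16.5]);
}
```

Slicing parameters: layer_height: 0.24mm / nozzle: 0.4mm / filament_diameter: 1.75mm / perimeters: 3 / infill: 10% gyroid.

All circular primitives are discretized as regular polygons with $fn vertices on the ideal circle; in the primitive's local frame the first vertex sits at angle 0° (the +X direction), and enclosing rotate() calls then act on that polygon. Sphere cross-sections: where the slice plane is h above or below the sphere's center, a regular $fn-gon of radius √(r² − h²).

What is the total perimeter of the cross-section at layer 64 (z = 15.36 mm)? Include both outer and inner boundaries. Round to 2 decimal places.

At z = 15.36 mm: the sphere: section is a regular 32-gon, circumradius = √(r²−h²) = √(9.5²−5.86²) = 7.477 (perimeter = 2·32·7.477·sin(180°/32) = 46.91 mm); the 27×30 cube at (10, 7) contributes its full rectangle (perimeter 114.00 mm); Combining (union): the 2 present regions are separate (no shared area or edge), so areas and boundary lengths simply add and each stays a separate island — boundary = 160.91 mm; the cube at (0.5, 6.5) is present — its section is the full 20×18 rectangle (perimeter 76.00 mm); Taking the intersection: the 20×18 cube at (0.5, 6.5) partially overlaps that combined region; clipping to the common part keeps 185.62 mm² — boundary = 63.35 mm. Overall, the cross-section has 2 separate islands. Total boundary length (outer) = 63.35 mm.

63.35 mm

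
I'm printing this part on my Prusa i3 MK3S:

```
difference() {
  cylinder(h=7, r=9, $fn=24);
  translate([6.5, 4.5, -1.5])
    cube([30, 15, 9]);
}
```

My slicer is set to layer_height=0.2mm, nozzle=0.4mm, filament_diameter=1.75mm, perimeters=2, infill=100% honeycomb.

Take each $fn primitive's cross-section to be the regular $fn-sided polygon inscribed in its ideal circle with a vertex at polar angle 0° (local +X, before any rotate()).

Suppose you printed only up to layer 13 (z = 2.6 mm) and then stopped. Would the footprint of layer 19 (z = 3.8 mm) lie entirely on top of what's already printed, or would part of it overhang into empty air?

Compare the two slices. At z = 2.6: the cylinder: section is a regular 24-gon, circumradius r=9 (area = (24/2)·9.000²·sin(360°/24) = 251.57 mm²); the cube at (6.5, 4.5) (footprint 30×15) is included at this height (area 450.00 mm²); Taking the first minus the rest: starting from the r=9 cylinder (251.57 mm²), the 30×15 cube at (6.5, 4.5) partially overlaps it — only the 1.09 mm² overlap (of its 450.00 mm²) is removed, clipping the outline — area = 250.48 mm². At z = 3.8: the r=9 cylinder gives a regular 24-gon of circumradius 9 (constant along its height) (area = (24/2)·9.000²·sin(360°/24) = 251.57 mm²); the cube at (6.5, 4.5) (footprint 30×15) is included at this height (area 450.00 mm²); After the difference (first − rest): starting from the r=9 cylinder (251.57 mm²), the 30×15 cube at (6.5, 4.5) partially overlaps it — only the 1.09 mm² overlap (of its 450.00 mm²) is removed, clipping the outline — area = 250.48 mm². Checking containment: the cross-section at z = 3.8 is a subset of the cross-section at z = 2.6.

entirely on top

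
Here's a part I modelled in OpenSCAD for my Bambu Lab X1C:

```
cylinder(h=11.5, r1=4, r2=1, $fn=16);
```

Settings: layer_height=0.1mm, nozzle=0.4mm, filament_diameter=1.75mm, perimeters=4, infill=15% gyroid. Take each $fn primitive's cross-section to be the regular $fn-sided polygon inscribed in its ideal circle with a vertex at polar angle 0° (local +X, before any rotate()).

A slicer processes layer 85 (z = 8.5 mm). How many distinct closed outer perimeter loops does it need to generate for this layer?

1

At z = 8.5 mm: the cone (r1=4→r2=1) has section circumradius 1.783 here — a regular 16-gon. The result has 1 disconnected region.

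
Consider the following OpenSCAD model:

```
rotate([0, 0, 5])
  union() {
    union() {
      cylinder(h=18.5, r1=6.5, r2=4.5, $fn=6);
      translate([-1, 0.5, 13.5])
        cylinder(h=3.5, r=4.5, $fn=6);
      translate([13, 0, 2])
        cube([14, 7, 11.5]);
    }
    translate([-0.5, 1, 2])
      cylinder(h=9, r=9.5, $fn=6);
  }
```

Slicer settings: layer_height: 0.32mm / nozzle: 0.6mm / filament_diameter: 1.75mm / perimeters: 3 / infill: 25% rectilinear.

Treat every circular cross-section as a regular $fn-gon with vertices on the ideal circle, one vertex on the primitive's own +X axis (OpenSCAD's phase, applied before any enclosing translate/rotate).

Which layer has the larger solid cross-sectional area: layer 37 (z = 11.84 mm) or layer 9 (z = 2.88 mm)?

Layer 37 (z = 11.84): the cone (r1=6.5→r2=4.5) has section circumradius 5.220 here — a regular 6-gon (area = (6/2)·5.220²·sin(360°/6) = 70.79 mm²); the cylinder at (-1, 0.5) is absent (z outside [13.5, 17]); the 14×7 cube at (13, 0) contributes its full rectangle (area 98.00 mm²); Combining (union): the 2 present regions are separate (no shared area or edge), so areas and boundary lengths simply add and each stays a separate island — area = 168.79 mm²; the cylinder at (-0.5, 1) is absent (z outside [2, 11]); Merging all regions: only the result so far is present, so the union is just that shape — area = 168.79 mm²; (rotated 5° about Z; rotation is an isometry so areas/perimeters/island counts are preserved). So its area = 168.79 mm². Layer 9 (z = 2.88): the cone (r1=6.5→r2=4.5) has section circumradius 6.189 here — a regular 6-gon (area = (6/2)·6.189²·sin(360°/6) = 99.50 mm²); the cylinder at (-1, 0.5) does not reach this height (z outside [13.5, 17]); the cube at (13, 0) is present — its section is the full 14×7 rectangle (area 98.00 mm²); Taking the union: the 2 present regions are separate (no shared area or edge), so areas and boundary lengths simply add and each stays a separate island — area = 197.50 mm²; the r=9.5 cylinder at (-0.5, 1) contributes a regular 6-gon of circumradius 9.5 (area = (6/2)·9.500²·sin(360°/6) = 234.48 mm²); Taking the union: the regions partially overlap — summed areas 431.98 mm² minus the doubly-counted overlap 99.50 mm² gives 332.48 mm² — area = 332.48 mm²; (rotated 5° about Z; rotation is an isometry so areas/perimeters/island counts are preserved). So its area = 332.48 mm². Layer 9 is larger (332.48 vs 168.79 mm²).

layer 9 (z = 2.88 mm)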